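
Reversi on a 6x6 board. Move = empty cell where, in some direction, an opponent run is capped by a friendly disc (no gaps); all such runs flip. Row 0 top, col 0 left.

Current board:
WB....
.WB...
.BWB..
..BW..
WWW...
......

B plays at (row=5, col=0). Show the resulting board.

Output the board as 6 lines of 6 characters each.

Answer: WB....
.WB...
.BWB..
..BW..
WBW...
B.....

Derivation:
Place B at (5,0); scan 8 dirs for brackets.
Dir NW: edge -> no flip
Dir N: opp run (4,0), next='.' -> no flip
Dir NE: opp run (4,1) capped by B -> flip
Dir W: edge -> no flip
Dir E: first cell '.' (not opp) -> no flip
Dir SW: edge -> no flip
Dir S: edge -> no flip
Dir SE: edge -> no flip
All flips: (4,1)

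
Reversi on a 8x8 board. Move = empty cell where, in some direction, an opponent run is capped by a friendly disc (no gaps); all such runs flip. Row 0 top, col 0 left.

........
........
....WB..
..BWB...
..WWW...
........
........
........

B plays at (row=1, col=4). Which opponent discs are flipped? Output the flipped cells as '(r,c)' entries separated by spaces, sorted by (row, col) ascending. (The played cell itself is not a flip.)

Answer: (2,4)

Derivation:
Dir NW: first cell '.' (not opp) -> no flip
Dir N: first cell '.' (not opp) -> no flip
Dir NE: first cell '.' (not opp) -> no flip
Dir W: first cell '.' (not opp) -> no flip
Dir E: first cell '.' (not opp) -> no flip
Dir SW: first cell '.' (not opp) -> no flip
Dir S: opp run (2,4) capped by B -> flip
Dir SE: first cell 'B' (not opp) -> no flip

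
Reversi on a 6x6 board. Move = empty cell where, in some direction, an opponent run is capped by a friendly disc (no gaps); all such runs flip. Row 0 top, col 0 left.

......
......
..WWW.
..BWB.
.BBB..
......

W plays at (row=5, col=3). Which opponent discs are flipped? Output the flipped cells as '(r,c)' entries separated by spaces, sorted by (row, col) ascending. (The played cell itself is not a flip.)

Dir NW: opp run (4,2), next='.' -> no flip
Dir N: opp run (4,3) capped by W -> flip
Dir NE: first cell '.' (not opp) -> no flip
Dir W: first cell '.' (not opp) -> no flip
Dir E: first cell '.' (not opp) -> no flip
Dir SW: edge -> no flip
Dir S: edge -> no flip
Dir SE: edge -> no flip

Answer: (4,3)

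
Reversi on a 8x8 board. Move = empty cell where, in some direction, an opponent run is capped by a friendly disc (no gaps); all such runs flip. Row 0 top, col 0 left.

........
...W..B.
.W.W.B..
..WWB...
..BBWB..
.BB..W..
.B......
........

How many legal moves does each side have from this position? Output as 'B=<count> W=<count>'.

-- B to move --
(0,2): no bracket -> illegal
(0,3): flips 3 -> legal
(0,4): no bracket -> illegal
(1,0): flips 2 -> legal
(1,1): no bracket -> illegal
(1,2): flips 1 -> legal
(1,4): no bracket -> illegal
(2,0): no bracket -> illegal
(2,2): flips 1 -> legal
(2,4): flips 1 -> legal
(3,0): no bracket -> illegal
(3,1): flips 2 -> legal
(3,5): no bracket -> illegal
(4,1): no bracket -> illegal
(4,6): no bracket -> illegal
(5,3): no bracket -> illegal
(5,4): flips 1 -> legal
(5,6): no bracket -> illegal
(6,4): no bracket -> illegal
(6,5): flips 1 -> legal
(6,6): no bracket -> illegal
B mobility = 8
-- W to move --
(0,5): no bracket -> illegal
(0,6): no bracket -> illegal
(0,7): no bracket -> illegal
(1,4): no bracket -> illegal
(1,5): no bracket -> illegal
(1,7): no bracket -> illegal
(2,4): flips 1 -> legal
(2,6): no bracket -> illegal
(2,7): no bracket -> illegal
(3,1): no bracket -> illegal
(3,5): flips 2 -> legal
(3,6): no bracket -> illegal
(4,0): no bracket -> illegal
(4,1): flips 2 -> legal
(4,6): flips 1 -> legal
(5,0): no bracket -> illegal
(5,3): flips 1 -> legal
(5,4): flips 1 -> legal
(5,6): flips 2 -> legal
(6,0): flips 2 -> legal
(6,2): flips 2 -> legal
(6,3): no bracket -> illegal
(7,0): no bracket -> illegal
(7,1): no bracket -> illegal
(7,2): no bracket -> illegal
W mobility = 9

Answer: B=8 W=9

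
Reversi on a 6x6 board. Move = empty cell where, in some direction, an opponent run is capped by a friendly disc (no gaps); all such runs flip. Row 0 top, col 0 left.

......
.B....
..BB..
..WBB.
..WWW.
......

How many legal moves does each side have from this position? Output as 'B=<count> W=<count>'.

-- B to move --
(2,1): no bracket -> illegal
(3,1): flips 1 -> legal
(3,5): no bracket -> illegal
(4,1): flips 1 -> legal
(4,5): no bracket -> illegal
(5,1): flips 1 -> legal
(5,2): flips 3 -> legal
(5,3): flips 1 -> legal
(5,4): flips 1 -> legal
(5,5): flips 1 -> legal
B mobility = 7
-- W to move --
(0,0): flips 3 -> legal
(0,1): no bracket -> illegal
(0,2): no bracket -> illegal
(1,0): no bracket -> illegal
(1,2): flips 1 -> legal
(1,3): flips 2 -> legal
(1,4): flips 1 -> legal
(2,0): no bracket -> illegal
(2,1): no bracket -> illegal
(2,4): flips 2 -> legal
(2,5): flips 1 -> legal
(3,1): no bracket -> illegal
(3,5): flips 2 -> legal
(4,5): no bracket -> illegal
W mobility = 7

Answer: B=7 W=7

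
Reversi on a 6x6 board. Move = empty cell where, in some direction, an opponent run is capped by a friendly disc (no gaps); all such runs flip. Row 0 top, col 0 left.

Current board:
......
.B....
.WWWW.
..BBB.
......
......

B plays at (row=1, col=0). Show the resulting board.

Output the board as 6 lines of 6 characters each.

Place B at (1,0); scan 8 dirs for brackets.
Dir NW: edge -> no flip
Dir N: first cell '.' (not opp) -> no flip
Dir NE: first cell '.' (not opp) -> no flip
Dir W: edge -> no flip
Dir E: first cell 'B' (not opp) -> no flip
Dir SW: edge -> no flip
Dir S: first cell '.' (not opp) -> no flip
Dir SE: opp run (2,1) capped by B -> flip
All flips: (2,1)

Answer: ......
BB....
.BWWW.
..BBB.
......
......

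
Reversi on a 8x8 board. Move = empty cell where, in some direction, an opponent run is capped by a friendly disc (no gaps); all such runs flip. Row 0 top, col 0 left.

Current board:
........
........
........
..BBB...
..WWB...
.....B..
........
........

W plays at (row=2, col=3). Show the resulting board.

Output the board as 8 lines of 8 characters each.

Place W at (2,3); scan 8 dirs for brackets.
Dir NW: first cell '.' (not opp) -> no flip
Dir N: first cell '.' (not opp) -> no flip
Dir NE: first cell '.' (not opp) -> no flip
Dir W: first cell '.' (not opp) -> no flip
Dir E: first cell '.' (not opp) -> no flip
Dir SW: opp run (3,2), next='.' -> no flip
Dir S: opp run (3,3) capped by W -> flip
Dir SE: opp run (3,4), next='.' -> no flip
All flips: (3,3)

Answer: ........
........
...W....
..BWB...
..WWB...
.....B..
........
........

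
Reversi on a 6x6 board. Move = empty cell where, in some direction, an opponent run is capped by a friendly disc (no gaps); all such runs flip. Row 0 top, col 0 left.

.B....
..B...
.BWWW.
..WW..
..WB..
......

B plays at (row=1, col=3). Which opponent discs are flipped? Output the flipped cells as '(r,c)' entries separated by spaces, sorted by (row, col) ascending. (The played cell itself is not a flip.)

Answer: (2,3) (3,3)

Derivation:
Dir NW: first cell '.' (not opp) -> no flip
Dir N: first cell '.' (not opp) -> no flip
Dir NE: first cell '.' (not opp) -> no flip
Dir W: first cell 'B' (not opp) -> no flip
Dir E: first cell '.' (not opp) -> no flip
Dir SW: opp run (2,2), next='.' -> no flip
Dir S: opp run (2,3) (3,3) capped by B -> flip
Dir SE: opp run (2,4), next='.' -> no flip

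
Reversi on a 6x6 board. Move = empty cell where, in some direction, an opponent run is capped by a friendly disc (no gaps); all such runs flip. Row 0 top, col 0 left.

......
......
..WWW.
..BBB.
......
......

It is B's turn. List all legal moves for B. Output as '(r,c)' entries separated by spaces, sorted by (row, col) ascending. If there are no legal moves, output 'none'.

(1,1): flips 1 -> legal
(1,2): flips 2 -> legal
(1,3): flips 1 -> legal
(1,4): flips 2 -> legal
(1,5): flips 1 -> legal
(2,1): no bracket -> illegal
(2,5): no bracket -> illegal
(3,1): no bracket -> illegal
(3,5): no bracket -> illegal

Answer: (1,1) (1,2) (1,3) (1,4) (1,5)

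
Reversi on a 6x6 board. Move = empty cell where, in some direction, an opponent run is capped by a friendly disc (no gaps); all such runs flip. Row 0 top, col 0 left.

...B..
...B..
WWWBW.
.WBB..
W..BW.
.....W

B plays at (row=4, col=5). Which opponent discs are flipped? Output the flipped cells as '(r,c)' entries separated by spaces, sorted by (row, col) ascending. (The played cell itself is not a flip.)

Dir NW: first cell '.' (not opp) -> no flip
Dir N: first cell '.' (not opp) -> no flip
Dir NE: edge -> no flip
Dir W: opp run (4,4) capped by B -> flip
Dir E: edge -> no flip
Dir SW: first cell '.' (not opp) -> no flip
Dir S: opp run (5,5), next=edge -> no flip
Dir SE: edge -> no flip

Answer: (4,4)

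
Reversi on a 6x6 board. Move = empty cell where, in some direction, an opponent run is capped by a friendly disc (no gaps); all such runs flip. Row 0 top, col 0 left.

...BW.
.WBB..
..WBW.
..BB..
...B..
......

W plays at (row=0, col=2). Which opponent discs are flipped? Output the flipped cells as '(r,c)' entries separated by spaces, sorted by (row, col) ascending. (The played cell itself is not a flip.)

Dir NW: edge -> no flip
Dir N: edge -> no flip
Dir NE: edge -> no flip
Dir W: first cell '.' (not opp) -> no flip
Dir E: opp run (0,3) capped by W -> flip
Dir SW: first cell 'W' (not opp) -> no flip
Dir S: opp run (1,2) capped by W -> flip
Dir SE: opp run (1,3) capped by W -> flip

Answer: (0,3) (1,2) (1,3)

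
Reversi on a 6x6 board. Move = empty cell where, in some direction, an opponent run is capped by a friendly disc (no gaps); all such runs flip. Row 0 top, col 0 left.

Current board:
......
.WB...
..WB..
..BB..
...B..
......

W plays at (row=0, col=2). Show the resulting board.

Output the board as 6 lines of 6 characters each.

Place W at (0,2); scan 8 dirs for brackets.
Dir NW: edge -> no flip
Dir N: edge -> no flip
Dir NE: edge -> no flip
Dir W: first cell '.' (not opp) -> no flip
Dir E: first cell '.' (not opp) -> no flip
Dir SW: first cell 'W' (not opp) -> no flip
Dir S: opp run (1,2) capped by W -> flip
Dir SE: first cell '.' (not opp) -> no flip
All flips: (1,2)

Answer: ..W...
.WW...
..WB..
..BB..
...B..
......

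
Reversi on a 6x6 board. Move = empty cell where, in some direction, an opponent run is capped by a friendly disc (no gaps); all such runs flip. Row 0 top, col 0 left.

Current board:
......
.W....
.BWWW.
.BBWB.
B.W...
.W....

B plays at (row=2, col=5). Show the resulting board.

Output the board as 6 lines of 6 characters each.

Answer: ......
.W....
.BBBBB
.BBWB.
B.W...
.W....

Derivation:
Place B at (2,5); scan 8 dirs for brackets.
Dir NW: first cell '.' (not opp) -> no flip
Dir N: first cell '.' (not opp) -> no flip
Dir NE: edge -> no flip
Dir W: opp run (2,4) (2,3) (2,2) capped by B -> flip
Dir E: edge -> no flip
Dir SW: first cell 'B' (not opp) -> no flip
Dir S: first cell '.' (not opp) -> no flip
Dir SE: edge -> no flip
All flips: (2,2) (2,3) (2,4)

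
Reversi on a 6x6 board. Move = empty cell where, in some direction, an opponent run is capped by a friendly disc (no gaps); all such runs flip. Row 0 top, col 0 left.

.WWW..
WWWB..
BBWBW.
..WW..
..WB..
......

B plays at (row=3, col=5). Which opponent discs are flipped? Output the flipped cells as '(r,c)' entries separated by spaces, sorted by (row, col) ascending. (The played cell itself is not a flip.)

Answer: (2,4)

Derivation:
Dir NW: opp run (2,4) capped by B -> flip
Dir N: first cell '.' (not opp) -> no flip
Dir NE: edge -> no flip
Dir W: first cell '.' (not opp) -> no flip
Dir E: edge -> no flip
Dir SW: first cell '.' (not opp) -> no flip
Dir S: first cell '.' (not opp) -> no flip
Dir SE: edge -> no flip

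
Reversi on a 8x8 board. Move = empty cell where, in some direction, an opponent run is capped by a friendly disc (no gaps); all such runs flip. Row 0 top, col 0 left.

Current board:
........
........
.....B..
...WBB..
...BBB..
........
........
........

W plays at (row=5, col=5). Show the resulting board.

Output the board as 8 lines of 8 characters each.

Place W at (5,5); scan 8 dirs for brackets.
Dir NW: opp run (4,4) capped by W -> flip
Dir N: opp run (4,5) (3,5) (2,5), next='.' -> no flip
Dir NE: first cell '.' (not opp) -> no flip
Dir W: first cell '.' (not opp) -> no flip
Dir E: first cell '.' (not opp) -> no flip
Dir SW: first cell '.' (not opp) -> no flip
Dir S: first cell '.' (not opp) -> no flip
Dir SE: first cell '.' (not opp) -> no flip
All flips: (4,4)

Answer: ........
........
.....B..
...WBB..
...BWB..
.....W..
........
........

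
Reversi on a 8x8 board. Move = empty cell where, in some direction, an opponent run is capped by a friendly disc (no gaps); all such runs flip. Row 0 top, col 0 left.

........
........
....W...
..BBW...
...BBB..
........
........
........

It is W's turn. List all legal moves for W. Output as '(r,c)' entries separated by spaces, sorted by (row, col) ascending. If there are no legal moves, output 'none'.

(2,1): no bracket -> illegal
(2,2): no bracket -> illegal
(2,3): no bracket -> illegal
(3,1): flips 2 -> legal
(3,5): no bracket -> illegal
(3,6): no bracket -> illegal
(4,1): no bracket -> illegal
(4,2): flips 1 -> legal
(4,6): no bracket -> illegal
(5,2): flips 1 -> legal
(5,3): no bracket -> illegal
(5,4): flips 1 -> legal
(5,5): no bracket -> illegal
(5,6): flips 1 -> legal

Answer: (3,1) (4,2) (5,2) (5,4) (5,6)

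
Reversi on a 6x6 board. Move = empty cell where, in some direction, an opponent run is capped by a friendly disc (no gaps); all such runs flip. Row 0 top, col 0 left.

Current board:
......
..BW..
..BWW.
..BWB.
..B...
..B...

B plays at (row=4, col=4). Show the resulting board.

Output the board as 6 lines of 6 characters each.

Place B at (4,4); scan 8 dirs for brackets.
Dir NW: opp run (3,3) capped by B -> flip
Dir N: first cell 'B' (not opp) -> no flip
Dir NE: first cell '.' (not opp) -> no flip
Dir W: first cell '.' (not opp) -> no flip
Dir E: first cell '.' (not opp) -> no flip
Dir SW: first cell '.' (not opp) -> no flip
Dir S: first cell '.' (not opp) -> no flip
Dir SE: first cell '.' (not opp) -> no flip
All flips: (3,3)

Answer: ......
..BW..
..BWW.
..BBB.
..B.B.
..B...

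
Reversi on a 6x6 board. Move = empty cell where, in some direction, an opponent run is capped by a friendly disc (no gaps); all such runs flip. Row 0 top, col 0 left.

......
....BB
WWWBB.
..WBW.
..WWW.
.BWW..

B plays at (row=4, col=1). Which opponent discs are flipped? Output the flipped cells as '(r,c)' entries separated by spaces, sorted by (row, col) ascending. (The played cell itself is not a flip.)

Answer: (3,2)

Derivation:
Dir NW: first cell '.' (not opp) -> no flip
Dir N: first cell '.' (not opp) -> no flip
Dir NE: opp run (3,2) capped by B -> flip
Dir W: first cell '.' (not opp) -> no flip
Dir E: opp run (4,2) (4,3) (4,4), next='.' -> no flip
Dir SW: first cell '.' (not opp) -> no flip
Dir S: first cell 'B' (not opp) -> no flip
Dir SE: opp run (5,2), next=edge -> no flip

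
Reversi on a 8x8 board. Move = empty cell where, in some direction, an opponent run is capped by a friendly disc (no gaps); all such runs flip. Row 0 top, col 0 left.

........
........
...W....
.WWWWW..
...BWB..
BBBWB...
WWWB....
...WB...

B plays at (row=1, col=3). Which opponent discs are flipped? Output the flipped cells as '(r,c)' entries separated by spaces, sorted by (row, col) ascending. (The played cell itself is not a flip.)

Answer: (2,3) (3,3)

Derivation:
Dir NW: first cell '.' (not opp) -> no flip
Dir N: first cell '.' (not opp) -> no flip
Dir NE: first cell '.' (not opp) -> no flip
Dir W: first cell '.' (not opp) -> no flip
Dir E: first cell '.' (not opp) -> no flip
Dir SW: first cell '.' (not opp) -> no flip
Dir S: opp run (2,3) (3,3) capped by B -> flip
Dir SE: first cell '.' (not opp) -> no flip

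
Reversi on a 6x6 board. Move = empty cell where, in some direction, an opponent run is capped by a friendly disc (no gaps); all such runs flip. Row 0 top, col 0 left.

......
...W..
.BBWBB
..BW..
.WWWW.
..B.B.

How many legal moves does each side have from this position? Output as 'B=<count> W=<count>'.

Answer: B=8 W=7

Derivation:
-- B to move --
(0,2): flips 1 -> legal
(0,3): no bracket -> illegal
(0,4): flips 1 -> legal
(1,2): no bracket -> illegal
(1,4): flips 1 -> legal
(3,0): flips 1 -> legal
(3,1): no bracket -> illegal
(3,4): flips 3 -> legal
(3,5): no bracket -> illegal
(4,0): no bracket -> illegal
(4,5): no bracket -> illegal
(5,0): flips 1 -> legal
(5,1): flips 2 -> legal
(5,3): no bracket -> illegal
(5,5): flips 2 -> legal
B mobility = 8
-- W to move --
(1,0): flips 2 -> legal
(1,1): flips 1 -> legal
(1,2): flips 2 -> legal
(1,4): no bracket -> illegal
(1,5): flips 1 -> legal
(2,0): flips 2 -> legal
(3,0): no bracket -> illegal
(3,1): flips 2 -> legal
(3,4): no bracket -> illegal
(3,5): flips 1 -> legal
(4,5): no bracket -> illegal
(5,1): no bracket -> illegal
(5,3): no bracket -> illegal
(5,5): no bracket -> illegal
W mobility = 7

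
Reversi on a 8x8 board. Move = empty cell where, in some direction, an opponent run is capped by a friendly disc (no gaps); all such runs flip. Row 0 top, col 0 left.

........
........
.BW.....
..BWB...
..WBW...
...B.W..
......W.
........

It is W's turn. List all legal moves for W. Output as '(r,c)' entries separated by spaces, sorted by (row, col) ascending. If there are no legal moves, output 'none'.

Answer: (2,0) (2,4) (3,1) (3,5) (6,2) (6,3) (6,4)

Derivation:
(1,0): no bracket -> illegal
(1,1): no bracket -> illegal
(1,2): no bracket -> illegal
(2,0): flips 1 -> legal
(2,3): no bracket -> illegal
(2,4): flips 1 -> legal
(2,5): no bracket -> illegal
(3,0): no bracket -> illegal
(3,1): flips 1 -> legal
(3,5): flips 1 -> legal
(4,1): no bracket -> illegal
(4,5): no bracket -> illegal
(5,2): no bracket -> illegal
(5,4): no bracket -> illegal
(6,2): flips 1 -> legal
(6,3): flips 2 -> legal
(6,4): flips 1 -> legal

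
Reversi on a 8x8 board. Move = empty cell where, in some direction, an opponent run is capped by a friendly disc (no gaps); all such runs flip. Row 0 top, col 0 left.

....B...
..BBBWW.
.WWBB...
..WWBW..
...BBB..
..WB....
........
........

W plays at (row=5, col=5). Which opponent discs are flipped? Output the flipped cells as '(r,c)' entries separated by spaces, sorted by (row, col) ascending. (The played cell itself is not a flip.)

Dir NW: opp run (4,4) capped by W -> flip
Dir N: opp run (4,5) capped by W -> flip
Dir NE: first cell '.' (not opp) -> no flip
Dir W: first cell '.' (not opp) -> no flip
Dir E: first cell '.' (not opp) -> no flip
Dir SW: first cell '.' (not opp) -> no flip
Dir S: first cell '.' (not opp) -> no flip
Dir SE: first cell '.' (not opp) -> no flip

Answer: (4,4) (4,5)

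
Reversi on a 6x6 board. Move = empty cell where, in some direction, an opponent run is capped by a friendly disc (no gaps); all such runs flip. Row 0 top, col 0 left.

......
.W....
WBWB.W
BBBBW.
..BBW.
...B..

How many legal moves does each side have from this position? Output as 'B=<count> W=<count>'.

Answer: B=8 W=5

Derivation:
-- B to move --
(0,0): flips 2 -> legal
(0,1): flips 1 -> legal
(0,2): no bracket -> illegal
(1,0): flips 1 -> legal
(1,2): flips 1 -> legal
(1,3): flips 1 -> legal
(1,4): no bracket -> illegal
(1,5): no bracket -> illegal
(2,4): no bracket -> illegal
(3,5): flips 2 -> legal
(4,5): flips 2 -> legal
(5,4): no bracket -> illegal
(5,5): flips 1 -> legal
B mobility = 8
-- W to move --
(1,0): no bracket -> illegal
(1,2): flips 1 -> legal
(1,3): no bracket -> illegal
(1,4): no bracket -> illegal
(2,4): flips 1 -> legal
(4,0): flips 2 -> legal
(4,1): flips 4 -> legal
(5,1): no bracket -> illegal
(5,2): flips 3 -> legal
(5,4): no bracket -> illegal
W mobility = 5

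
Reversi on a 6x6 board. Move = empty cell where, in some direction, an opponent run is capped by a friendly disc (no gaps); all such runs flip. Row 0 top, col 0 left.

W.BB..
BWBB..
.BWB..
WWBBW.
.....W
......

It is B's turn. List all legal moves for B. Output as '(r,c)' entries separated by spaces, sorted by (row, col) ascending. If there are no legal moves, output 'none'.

(0,1): flips 1 -> legal
(2,0): flips 1 -> legal
(2,4): no bracket -> illegal
(2,5): no bracket -> illegal
(3,5): flips 1 -> legal
(4,0): flips 2 -> legal
(4,1): flips 1 -> legal
(4,2): no bracket -> illegal
(4,3): no bracket -> illegal
(4,4): no bracket -> illegal
(5,4): no bracket -> illegal
(5,5): no bracket -> illegal

Answer: (0,1) (2,0) (3,5) (4,0) (4,1)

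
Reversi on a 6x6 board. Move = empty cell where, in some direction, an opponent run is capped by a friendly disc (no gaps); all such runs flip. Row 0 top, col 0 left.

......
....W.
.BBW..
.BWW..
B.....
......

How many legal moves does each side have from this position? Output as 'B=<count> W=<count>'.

Answer: B=5 W=5

Derivation:
-- B to move --
(0,3): no bracket -> illegal
(0,4): no bracket -> illegal
(0,5): no bracket -> illegal
(1,2): no bracket -> illegal
(1,3): no bracket -> illegal
(1,5): no bracket -> illegal
(2,4): flips 1 -> legal
(2,5): no bracket -> illegal
(3,4): flips 2 -> legal
(4,1): no bracket -> illegal
(4,2): flips 1 -> legal
(4,3): flips 1 -> legal
(4,4): flips 1 -> legal
B mobility = 5
-- W to move --
(1,0): flips 1 -> legal
(1,1): flips 1 -> legal
(1,2): flips 1 -> legal
(1,3): no bracket -> illegal
(2,0): flips 2 -> legal
(3,0): flips 1 -> legal
(4,1): no bracket -> illegal
(4,2): no bracket -> illegal
(5,0): no bracket -> illegal
(5,1): no bracket -> illegal
W mobility = 5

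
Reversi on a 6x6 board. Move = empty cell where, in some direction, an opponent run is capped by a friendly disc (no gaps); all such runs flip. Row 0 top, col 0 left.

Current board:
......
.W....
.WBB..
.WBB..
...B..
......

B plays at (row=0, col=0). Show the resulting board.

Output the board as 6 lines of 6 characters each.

Place B at (0,0); scan 8 dirs for brackets.
Dir NW: edge -> no flip
Dir N: edge -> no flip
Dir NE: edge -> no flip
Dir W: edge -> no flip
Dir E: first cell '.' (not opp) -> no flip
Dir SW: edge -> no flip
Dir S: first cell '.' (not opp) -> no flip
Dir SE: opp run (1,1) capped by B -> flip
All flips: (1,1)

Answer: B.....
.B....
.WBB..
.WBB..
...B..
......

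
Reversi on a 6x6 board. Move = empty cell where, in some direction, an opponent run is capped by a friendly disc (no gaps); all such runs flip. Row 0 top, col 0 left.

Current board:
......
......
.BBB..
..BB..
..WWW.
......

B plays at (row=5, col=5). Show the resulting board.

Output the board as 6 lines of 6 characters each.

Answer: ......
......
.BBB..
..BB..
..WWB.
.....B

Derivation:
Place B at (5,5); scan 8 dirs for brackets.
Dir NW: opp run (4,4) capped by B -> flip
Dir N: first cell '.' (not opp) -> no flip
Dir NE: edge -> no flip
Dir W: first cell '.' (not opp) -> no flip
Dir E: edge -> no flip
Dir SW: edge -> no flip
Dir S: edge -> no flip
Dir SE: edge -> no flip
All flips: (4,4)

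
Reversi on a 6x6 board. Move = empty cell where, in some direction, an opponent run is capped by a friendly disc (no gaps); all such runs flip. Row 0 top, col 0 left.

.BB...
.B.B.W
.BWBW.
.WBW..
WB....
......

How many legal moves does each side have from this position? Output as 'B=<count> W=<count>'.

-- B to move --
(0,4): no bracket -> illegal
(0,5): no bracket -> illegal
(1,2): flips 1 -> legal
(1,4): no bracket -> illegal
(2,0): no bracket -> illegal
(2,5): flips 1 -> legal
(3,0): flips 1 -> legal
(3,4): flips 1 -> legal
(3,5): flips 1 -> legal
(4,2): no bracket -> illegal
(4,3): flips 1 -> legal
(4,4): flips 2 -> legal
(5,0): no bracket -> illegal
(5,1): no bracket -> illegal
B mobility = 7
-- W to move --
(0,0): flips 1 -> legal
(0,3): flips 2 -> legal
(0,4): flips 1 -> legal
(1,0): no bracket -> illegal
(1,2): no bracket -> illegal
(1,4): no bracket -> illegal
(2,0): flips 1 -> legal
(3,0): no bracket -> illegal
(3,4): no bracket -> illegal
(4,2): flips 2 -> legal
(4,3): no bracket -> illegal
(5,0): no bracket -> illegal
(5,1): flips 1 -> legal
(5,2): no bracket -> illegal
W mobility = 6

Answer: B=7 W=6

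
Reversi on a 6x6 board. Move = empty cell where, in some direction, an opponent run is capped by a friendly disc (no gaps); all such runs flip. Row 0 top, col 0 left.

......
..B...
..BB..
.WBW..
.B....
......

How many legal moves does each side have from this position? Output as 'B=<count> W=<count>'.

Answer: B=6 W=3

Derivation:
-- B to move --
(2,0): no bracket -> illegal
(2,1): flips 1 -> legal
(2,4): no bracket -> illegal
(3,0): flips 1 -> legal
(3,4): flips 1 -> legal
(4,0): flips 1 -> legal
(4,2): no bracket -> illegal
(4,3): flips 1 -> legal
(4,4): flips 1 -> legal
B mobility = 6
-- W to move --
(0,1): no bracket -> illegal
(0,2): no bracket -> illegal
(0,3): no bracket -> illegal
(1,1): flips 1 -> legal
(1,3): flips 2 -> legal
(1,4): no bracket -> illegal
(2,1): no bracket -> illegal
(2,4): no bracket -> illegal
(3,0): no bracket -> illegal
(3,4): no bracket -> illegal
(4,0): no bracket -> illegal
(4,2): no bracket -> illegal
(4,3): no bracket -> illegal
(5,0): no bracket -> illegal
(5,1): flips 1 -> legal
(5,2): no bracket -> illegal
W mobility = 3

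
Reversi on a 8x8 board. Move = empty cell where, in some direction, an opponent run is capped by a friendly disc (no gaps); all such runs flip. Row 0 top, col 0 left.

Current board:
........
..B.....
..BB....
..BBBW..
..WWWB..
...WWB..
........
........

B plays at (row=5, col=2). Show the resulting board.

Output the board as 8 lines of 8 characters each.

Place B at (5,2); scan 8 dirs for brackets.
Dir NW: first cell '.' (not opp) -> no flip
Dir N: opp run (4,2) capped by B -> flip
Dir NE: opp run (4,3) capped by B -> flip
Dir W: first cell '.' (not opp) -> no flip
Dir E: opp run (5,3) (5,4) capped by B -> flip
Dir SW: first cell '.' (not opp) -> no flip
Dir S: first cell '.' (not opp) -> no flip
Dir SE: first cell '.' (not opp) -> no flip
All flips: (4,2) (4,3) (5,3) (5,4)

Answer: ........
..B.....
..BB....
..BBBW..
..BBWB..
..BBBB..
........
........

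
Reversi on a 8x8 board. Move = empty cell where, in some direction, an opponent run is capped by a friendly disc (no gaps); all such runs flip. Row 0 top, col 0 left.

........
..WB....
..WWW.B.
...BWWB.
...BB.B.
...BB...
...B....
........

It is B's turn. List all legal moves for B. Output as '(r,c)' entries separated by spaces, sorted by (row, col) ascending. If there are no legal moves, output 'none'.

Answer: (1,1) (1,4) (1,5) (2,5) (3,1)

Derivation:
(0,1): no bracket -> illegal
(0,2): no bracket -> illegal
(0,3): no bracket -> illegal
(1,1): flips 2 -> legal
(1,4): flips 2 -> legal
(1,5): flips 1 -> legal
(2,1): no bracket -> illegal
(2,5): flips 1 -> legal
(3,1): flips 1 -> legal
(3,2): no bracket -> illegal
(4,5): no bracket -> illegal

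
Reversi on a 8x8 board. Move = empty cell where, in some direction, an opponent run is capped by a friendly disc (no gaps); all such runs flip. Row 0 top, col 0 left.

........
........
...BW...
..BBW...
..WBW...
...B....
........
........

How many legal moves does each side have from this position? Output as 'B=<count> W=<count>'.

Answer: B=9 W=6

Derivation:
-- B to move --
(1,3): no bracket -> illegal
(1,4): no bracket -> illegal
(1,5): flips 1 -> legal
(2,5): flips 2 -> legal
(3,1): flips 1 -> legal
(3,5): flips 2 -> legal
(4,1): flips 1 -> legal
(4,5): flips 2 -> legal
(5,1): flips 1 -> legal
(5,2): flips 1 -> legal
(5,4): no bracket -> illegal
(5,5): flips 1 -> legal
B mobility = 9
-- W to move --
(1,2): flips 1 -> legal
(1,3): no bracket -> illegal
(1,4): no bracket -> illegal
(2,1): no bracket -> illegal
(2,2): flips 3 -> legal
(3,1): flips 2 -> legal
(4,1): no bracket -> illegal
(5,2): flips 1 -> legal
(5,4): no bracket -> illegal
(6,2): flips 1 -> legal
(6,3): no bracket -> illegal
(6,4): flips 1 -> legal
W mobility = 6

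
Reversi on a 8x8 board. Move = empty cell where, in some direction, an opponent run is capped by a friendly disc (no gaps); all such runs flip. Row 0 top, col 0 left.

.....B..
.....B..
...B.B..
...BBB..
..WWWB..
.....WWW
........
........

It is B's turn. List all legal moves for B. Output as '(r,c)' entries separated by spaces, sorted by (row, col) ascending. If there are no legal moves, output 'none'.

Answer: (4,1) (5,1) (5,2) (5,3) (5,4) (6,5) (6,6) (6,7)

Derivation:
(3,1): no bracket -> illegal
(3,2): no bracket -> illegal
(4,1): flips 3 -> legal
(4,6): no bracket -> illegal
(4,7): no bracket -> illegal
(5,1): flips 1 -> legal
(5,2): flips 1 -> legal
(5,3): flips 2 -> legal
(5,4): flips 1 -> legal
(6,4): no bracket -> illegal
(6,5): flips 1 -> legal
(6,6): flips 2 -> legal
(6,7): flips 1 -> legal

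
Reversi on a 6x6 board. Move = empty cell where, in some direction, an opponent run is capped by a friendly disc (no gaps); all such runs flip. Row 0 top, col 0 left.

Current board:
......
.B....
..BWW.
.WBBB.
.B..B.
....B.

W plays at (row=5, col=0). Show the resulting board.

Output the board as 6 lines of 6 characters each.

Place W at (5,0); scan 8 dirs for brackets.
Dir NW: edge -> no flip
Dir N: first cell '.' (not opp) -> no flip
Dir NE: opp run (4,1) (3,2) capped by W -> flip
Dir W: edge -> no flip
Dir E: first cell '.' (not opp) -> no flip
Dir SW: edge -> no flip
Dir S: edge -> no flip
Dir SE: edge -> no flip
All flips: (3,2) (4,1)

Answer: ......
.B....
..BWW.
.WWBB.
.W..B.
W...B.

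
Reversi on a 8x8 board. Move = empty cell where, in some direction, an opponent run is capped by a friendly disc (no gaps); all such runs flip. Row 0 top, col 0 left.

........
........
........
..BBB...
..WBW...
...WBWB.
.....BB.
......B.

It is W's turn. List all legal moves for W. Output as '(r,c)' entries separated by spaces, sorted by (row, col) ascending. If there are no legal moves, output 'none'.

(2,1): no bracket -> illegal
(2,2): flips 2 -> legal
(2,3): flips 2 -> legal
(2,4): flips 2 -> legal
(2,5): no bracket -> illegal
(3,1): no bracket -> illegal
(3,5): no bracket -> illegal
(4,1): no bracket -> illegal
(4,5): no bracket -> illegal
(4,6): no bracket -> illegal
(4,7): no bracket -> illegal
(5,2): no bracket -> illegal
(5,7): flips 1 -> legal
(6,3): no bracket -> illegal
(6,4): flips 1 -> legal
(6,7): no bracket -> illegal
(7,4): no bracket -> illegal
(7,5): flips 1 -> legal
(7,7): flips 1 -> legal

Answer: (2,2) (2,3) (2,4) (5,7) (6,4) (7,5) (7,7)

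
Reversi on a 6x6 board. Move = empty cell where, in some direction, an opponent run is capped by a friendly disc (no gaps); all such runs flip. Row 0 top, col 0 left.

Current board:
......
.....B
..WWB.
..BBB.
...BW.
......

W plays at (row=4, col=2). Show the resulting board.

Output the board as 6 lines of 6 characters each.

Place W at (4,2); scan 8 dirs for brackets.
Dir NW: first cell '.' (not opp) -> no flip
Dir N: opp run (3,2) capped by W -> flip
Dir NE: opp run (3,3) (2,4) (1,5), next=edge -> no flip
Dir W: first cell '.' (not opp) -> no flip
Dir E: opp run (4,3) capped by W -> flip
Dir SW: first cell '.' (not opp) -> no flip
Dir S: first cell '.' (not opp) -> no flip
Dir SE: first cell '.' (not opp) -> no flip
All flips: (3,2) (4,3)

Answer: ......
.....B
..WWB.
..WBB.
..WWW.
......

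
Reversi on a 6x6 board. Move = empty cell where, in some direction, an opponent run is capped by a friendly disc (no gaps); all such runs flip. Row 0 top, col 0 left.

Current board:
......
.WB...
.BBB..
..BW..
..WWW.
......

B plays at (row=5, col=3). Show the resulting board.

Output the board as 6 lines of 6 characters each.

Place B at (5,3); scan 8 dirs for brackets.
Dir NW: opp run (4,2), next='.' -> no flip
Dir N: opp run (4,3) (3,3) capped by B -> flip
Dir NE: opp run (4,4), next='.' -> no flip
Dir W: first cell '.' (not opp) -> no flip
Dir E: first cell '.' (not opp) -> no flip
Dir SW: edge -> no flip
Dir S: edge -> no flip
Dir SE: edge -> no flip
All flips: (3,3) (4,3)

Answer: ......
.WB...
.BBB..
..BB..
..WBW.
...B..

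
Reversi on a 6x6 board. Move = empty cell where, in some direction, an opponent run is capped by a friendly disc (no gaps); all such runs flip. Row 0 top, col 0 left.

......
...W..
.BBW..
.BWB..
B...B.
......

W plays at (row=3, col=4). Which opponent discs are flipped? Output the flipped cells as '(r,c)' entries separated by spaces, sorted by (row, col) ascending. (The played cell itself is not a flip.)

Dir NW: first cell 'W' (not opp) -> no flip
Dir N: first cell '.' (not opp) -> no flip
Dir NE: first cell '.' (not opp) -> no flip
Dir W: opp run (3,3) capped by W -> flip
Dir E: first cell '.' (not opp) -> no flip
Dir SW: first cell '.' (not opp) -> no flip
Dir S: opp run (4,4), next='.' -> no flip
Dir SE: first cell '.' (not opp) -> no flip

Answer: (3,3)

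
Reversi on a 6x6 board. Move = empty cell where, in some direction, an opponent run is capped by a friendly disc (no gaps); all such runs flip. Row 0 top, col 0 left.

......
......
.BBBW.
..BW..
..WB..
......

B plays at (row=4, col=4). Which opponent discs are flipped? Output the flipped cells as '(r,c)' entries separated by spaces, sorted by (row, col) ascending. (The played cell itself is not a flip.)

Dir NW: opp run (3,3) capped by B -> flip
Dir N: first cell '.' (not opp) -> no flip
Dir NE: first cell '.' (not opp) -> no flip
Dir W: first cell 'B' (not opp) -> no flip
Dir E: first cell '.' (not opp) -> no flip
Dir SW: first cell '.' (not opp) -> no flip
Dir S: first cell '.' (not opp) -> no flip
Dir SE: first cell '.' (not opp) -> no flip

Answer: (3,3)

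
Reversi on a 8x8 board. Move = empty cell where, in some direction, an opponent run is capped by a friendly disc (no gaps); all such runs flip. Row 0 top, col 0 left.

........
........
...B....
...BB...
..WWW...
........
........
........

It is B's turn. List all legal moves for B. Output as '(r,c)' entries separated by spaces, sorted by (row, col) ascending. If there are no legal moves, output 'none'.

Answer: (5,1) (5,2) (5,3) (5,4) (5,5)

Derivation:
(3,1): no bracket -> illegal
(3,2): no bracket -> illegal
(3,5): no bracket -> illegal
(4,1): no bracket -> illegal
(4,5): no bracket -> illegal
(5,1): flips 1 -> legal
(5,2): flips 1 -> legal
(5,3): flips 1 -> legal
(5,4): flips 1 -> legal
(5,5): flips 1 -> legal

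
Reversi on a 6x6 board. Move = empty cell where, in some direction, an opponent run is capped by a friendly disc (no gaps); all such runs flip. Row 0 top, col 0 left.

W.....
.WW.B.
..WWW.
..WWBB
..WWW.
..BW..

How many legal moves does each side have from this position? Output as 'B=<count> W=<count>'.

Answer: B=6 W=5

Derivation:
-- B to move --
(0,1): flips 2 -> legal
(0,2): flips 4 -> legal
(0,3): no bracket -> illegal
(1,0): no bracket -> illegal
(1,3): flips 1 -> legal
(1,5): no bracket -> illegal
(2,0): no bracket -> illegal
(2,1): no bracket -> illegal
(2,5): no bracket -> illegal
(3,1): flips 2 -> legal
(4,1): flips 2 -> legal
(4,5): no bracket -> illegal
(5,1): no bracket -> illegal
(5,4): flips 2 -> legal
(5,5): no bracket -> illegal
B mobility = 6
-- W to move --
(0,3): no bracket -> illegal
(0,4): flips 1 -> legal
(0,5): flips 1 -> legal
(1,3): no bracket -> illegal
(1,5): no bracket -> illegal
(2,5): flips 1 -> legal
(4,1): no bracket -> illegal
(4,5): flips 1 -> legal
(5,1): flips 1 -> legal
W mobility = 5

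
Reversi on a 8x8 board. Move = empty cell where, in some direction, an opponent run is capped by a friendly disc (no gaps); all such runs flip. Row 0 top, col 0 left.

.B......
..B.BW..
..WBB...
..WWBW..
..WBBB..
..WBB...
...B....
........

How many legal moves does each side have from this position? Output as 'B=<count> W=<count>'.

-- B to move --
(0,4): no bracket -> illegal
(0,5): no bracket -> illegal
(0,6): flips 1 -> legal
(1,1): flips 2 -> legal
(1,3): no bracket -> illegal
(1,6): flips 1 -> legal
(2,1): flips 2 -> legal
(2,5): flips 1 -> legal
(2,6): flips 1 -> legal
(3,1): flips 3 -> legal
(3,6): flips 1 -> legal
(4,1): flips 3 -> legal
(4,6): flips 1 -> legal
(5,1): flips 3 -> legal
(6,1): flips 1 -> legal
(6,2): flips 4 -> legal
B mobility = 13
-- W to move --
(0,0): no bracket -> illegal
(0,2): flips 1 -> legal
(0,3): no bracket -> illegal
(0,4): no bracket -> illegal
(0,5): flips 2 -> legal
(1,0): no bracket -> illegal
(1,1): no bracket -> illegal
(1,3): flips 3 -> legal
(2,1): no bracket -> illegal
(2,5): flips 4 -> legal
(3,6): no bracket -> illegal
(4,6): flips 3 -> legal
(5,5): flips 4 -> legal
(5,6): no bracket -> illegal
(6,2): flips 2 -> legal
(6,4): flips 1 -> legal
(6,5): flips 2 -> legal
(7,2): no bracket -> illegal
(7,3): flips 3 -> legal
(7,4): flips 1 -> legal
W mobility = 11

Answer: B=13 W=11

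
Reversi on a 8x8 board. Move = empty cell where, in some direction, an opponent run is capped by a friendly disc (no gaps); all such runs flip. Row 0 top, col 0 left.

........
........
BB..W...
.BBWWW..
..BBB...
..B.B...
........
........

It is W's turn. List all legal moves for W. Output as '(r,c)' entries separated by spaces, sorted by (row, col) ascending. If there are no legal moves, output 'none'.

Answer: (3,0) (5,1) (5,3) (5,5) (6,1) (6,4)

Derivation:
(1,0): no bracket -> illegal
(1,1): no bracket -> illegal
(1,2): no bracket -> illegal
(2,2): no bracket -> illegal
(2,3): no bracket -> illegal
(3,0): flips 2 -> legal
(4,0): no bracket -> illegal
(4,1): no bracket -> illegal
(4,5): no bracket -> illegal
(5,1): flips 1 -> legal
(5,3): flips 2 -> legal
(5,5): flips 1 -> legal
(6,1): flips 2 -> legal
(6,2): no bracket -> illegal
(6,3): no bracket -> illegal
(6,4): flips 2 -> legal
(6,5): no bracket -> illegal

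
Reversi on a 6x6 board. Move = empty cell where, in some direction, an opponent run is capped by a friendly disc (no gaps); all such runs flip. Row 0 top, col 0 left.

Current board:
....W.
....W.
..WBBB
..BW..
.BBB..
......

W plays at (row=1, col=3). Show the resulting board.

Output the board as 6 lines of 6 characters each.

Place W at (1,3); scan 8 dirs for brackets.
Dir NW: first cell '.' (not opp) -> no flip
Dir N: first cell '.' (not opp) -> no flip
Dir NE: first cell 'W' (not opp) -> no flip
Dir W: first cell '.' (not opp) -> no flip
Dir E: first cell 'W' (not opp) -> no flip
Dir SW: first cell 'W' (not opp) -> no flip
Dir S: opp run (2,3) capped by W -> flip
Dir SE: opp run (2,4), next='.' -> no flip
All flips: (2,3)

Answer: ....W.
...WW.
..WWBB
..BW..
.BBB..
......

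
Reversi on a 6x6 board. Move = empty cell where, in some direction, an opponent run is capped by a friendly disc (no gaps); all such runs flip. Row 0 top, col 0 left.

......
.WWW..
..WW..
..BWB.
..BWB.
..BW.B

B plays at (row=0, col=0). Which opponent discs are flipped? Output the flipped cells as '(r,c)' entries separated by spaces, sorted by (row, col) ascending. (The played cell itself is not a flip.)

Answer: (1,1) (2,2) (3,3)

Derivation:
Dir NW: edge -> no flip
Dir N: edge -> no flip
Dir NE: edge -> no flip
Dir W: edge -> no flip
Dir E: first cell '.' (not opp) -> no flip
Dir SW: edge -> no flip
Dir S: first cell '.' (not opp) -> no flip
Dir SE: opp run (1,1) (2,2) (3,3) capped by B -> flip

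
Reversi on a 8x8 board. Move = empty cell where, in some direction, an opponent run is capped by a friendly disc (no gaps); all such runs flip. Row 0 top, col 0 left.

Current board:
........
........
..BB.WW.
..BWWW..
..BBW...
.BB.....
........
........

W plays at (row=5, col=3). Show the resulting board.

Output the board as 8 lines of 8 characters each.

Place W at (5,3); scan 8 dirs for brackets.
Dir NW: opp run (4,2), next='.' -> no flip
Dir N: opp run (4,3) capped by W -> flip
Dir NE: first cell 'W' (not opp) -> no flip
Dir W: opp run (5,2) (5,1), next='.' -> no flip
Dir E: first cell '.' (not opp) -> no flip
Dir SW: first cell '.' (not opp) -> no flip
Dir S: first cell '.' (not opp) -> no flip
Dir SE: first cell '.' (not opp) -> no flip
All flips: (4,3)

Answer: ........
........
..BB.WW.
..BWWW..
..BWW...
.BBW....
........
........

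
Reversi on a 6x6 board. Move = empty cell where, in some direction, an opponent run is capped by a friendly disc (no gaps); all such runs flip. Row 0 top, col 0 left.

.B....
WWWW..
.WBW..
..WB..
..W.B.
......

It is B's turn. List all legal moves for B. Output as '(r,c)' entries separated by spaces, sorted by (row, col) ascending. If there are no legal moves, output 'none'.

(0,0): flips 1 -> legal
(0,2): flips 1 -> legal
(0,3): flips 2 -> legal
(0,4): flips 1 -> legal
(1,4): no bracket -> illegal
(2,0): flips 1 -> legal
(2,4): flips 1 -> legal
(3,0): no bracket -> illegal
(3,1): flips 3 -> legal
(3,4): flips 2 -> legal
(4,1): no bracket -> illegal
(4,3): no bracket -> illegal
(5,1): flips 1 -> legal
(5,2): flips 2 -> legal
(5,3): no bracket -> illegal

Answer: (0,0) (0,2) (0,3) (0,4) (2,0) (2,4) (3,1) (3,4) (5,1) (5,2)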